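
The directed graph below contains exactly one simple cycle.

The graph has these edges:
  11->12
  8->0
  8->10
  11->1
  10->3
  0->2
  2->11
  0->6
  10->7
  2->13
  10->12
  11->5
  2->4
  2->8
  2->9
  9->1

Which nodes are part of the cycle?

0, 2, 8

DFS with gray/black marking from 2:
2 gray
  9 gray
    1 gray
    1 black
  9 black
  8 gray
    0 gray
      6 gray
      6 black
      0→2: 2 is gray → back edge
Back edge closes the cycle 2 → 8 → 0 → 2; its vertices are {0, 2, 8}.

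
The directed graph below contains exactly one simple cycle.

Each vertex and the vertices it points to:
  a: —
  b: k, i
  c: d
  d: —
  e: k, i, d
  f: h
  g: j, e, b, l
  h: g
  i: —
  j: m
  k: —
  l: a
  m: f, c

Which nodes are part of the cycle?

f, g, h, j, m

DFS with gray/black marking from g:
g gray
  j gray
    m gray
      f gray
        h gray
          h→g: g is gray → back edge
Back edge closes the cycle g → j → m → f → h → g; its vertices are {f, g, h, j, m}.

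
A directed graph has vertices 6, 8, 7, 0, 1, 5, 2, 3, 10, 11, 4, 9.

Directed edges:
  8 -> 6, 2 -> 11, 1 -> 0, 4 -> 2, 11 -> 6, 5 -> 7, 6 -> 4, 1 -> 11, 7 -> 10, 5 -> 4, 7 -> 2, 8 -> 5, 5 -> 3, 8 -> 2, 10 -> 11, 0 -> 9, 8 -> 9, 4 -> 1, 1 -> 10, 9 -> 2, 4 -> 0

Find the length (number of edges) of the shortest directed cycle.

For each vertex v, BFS finds the shortest path from v back to v.
The shortest such closed walk is 6 → 4 → 1 → 11 → 6, length 4.

4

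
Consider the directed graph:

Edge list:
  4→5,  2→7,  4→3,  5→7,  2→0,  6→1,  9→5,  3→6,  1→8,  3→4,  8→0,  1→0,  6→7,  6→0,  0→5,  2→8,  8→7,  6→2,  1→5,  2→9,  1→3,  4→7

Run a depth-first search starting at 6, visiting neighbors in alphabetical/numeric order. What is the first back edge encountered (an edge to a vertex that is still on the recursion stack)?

DFS from 6 (visiting neighbors in alphabetical/numeric order); mark gray on enter, black on exit:
6 gray
  0 gray
    5 gray
      7 gray
      7 black
    5 black
  0 black
  1 gray
    1→0: 0 black — skip
    3 gray
      4 gray
        4→3: 3 is gray → back edge
First back edge: 4 → 3.

4->3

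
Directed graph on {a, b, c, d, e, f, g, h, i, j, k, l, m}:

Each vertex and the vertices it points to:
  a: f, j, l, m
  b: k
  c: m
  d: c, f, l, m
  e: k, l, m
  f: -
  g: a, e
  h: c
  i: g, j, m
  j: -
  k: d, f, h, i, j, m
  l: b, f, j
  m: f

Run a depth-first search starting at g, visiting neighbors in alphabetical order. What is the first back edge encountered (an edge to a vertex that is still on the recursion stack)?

DFS from g (visiting neighbors in alphabetical order); mark gray on enter, black on exit:
g gray
  a gray
    f gray
    f black
    j gray
    j black
    l gray
      b gray
        k gray
          d gray
            c gray
              m gray
                m→f: f black — skip
              m black
            c black
            d→f: f black — skip
            d→l: l is gray → back edge
First back edge: d → l.

d→l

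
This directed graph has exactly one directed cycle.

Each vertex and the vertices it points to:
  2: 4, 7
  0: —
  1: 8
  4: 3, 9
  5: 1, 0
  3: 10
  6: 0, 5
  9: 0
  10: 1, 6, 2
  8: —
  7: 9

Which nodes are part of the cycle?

2, 3, 4, 10

DFS with gray/black marking from 10:
10 gray
  1 gray
    8 gray
    8 black
  1 black
  6 gray
    0 gray
    0 black
    5 gray
      5→1: 1 black — skip
      5→0: 0 black — skip
    5 black
  6 black
  2 gray
    4 gray
      3 gray
        3→10: 10 is gray → back edge
Back edge closes the cycle 10 → 2 → 4 → 3 → 10; its vertices are {2, 3, 4, 10}.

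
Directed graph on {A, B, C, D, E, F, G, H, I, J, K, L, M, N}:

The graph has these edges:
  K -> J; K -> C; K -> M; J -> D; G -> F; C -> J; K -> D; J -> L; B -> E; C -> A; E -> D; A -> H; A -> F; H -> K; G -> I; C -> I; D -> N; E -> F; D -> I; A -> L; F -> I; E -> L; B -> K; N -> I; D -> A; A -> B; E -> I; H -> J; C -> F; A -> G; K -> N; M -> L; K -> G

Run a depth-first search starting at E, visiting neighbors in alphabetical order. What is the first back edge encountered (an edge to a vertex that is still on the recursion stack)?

B→E

DFS from E (visiting neighbors in alphabetical order); mark gray on enter, black on exit:
E gray
  D gray
    A gray
      B gray
        B→E: E is gray → back edge
First back edge: B → E.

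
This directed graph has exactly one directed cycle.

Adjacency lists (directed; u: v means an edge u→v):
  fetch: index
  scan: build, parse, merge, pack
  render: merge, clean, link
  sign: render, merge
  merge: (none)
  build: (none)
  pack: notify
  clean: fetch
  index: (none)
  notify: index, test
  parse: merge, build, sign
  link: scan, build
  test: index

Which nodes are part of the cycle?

link, scan, sign, parse, render

DFS with gray/black marking from scan:
scan gray
  build gray
  build black
  parse gray
    merge gray
    merge black
    parse→build: build black — skip
    sign gray
      render gray
        render→merge: merge black — skip
        clean gray
          fetch gray
            index gray
            index black
          fetch black
        clean black
        link gray
          link→scan: scan is gray → back edge
Back edge closes the cycle scan → parse → sign → render → link → scan; its vertices are {link, scan, sign, parse, render}.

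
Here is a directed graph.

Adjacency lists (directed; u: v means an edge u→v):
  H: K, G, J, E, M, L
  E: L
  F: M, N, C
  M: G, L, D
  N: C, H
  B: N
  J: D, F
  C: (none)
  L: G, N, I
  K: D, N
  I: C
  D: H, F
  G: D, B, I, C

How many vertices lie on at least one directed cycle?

11

A vertex is on a directed cycle iff it belongs to a strongly connected component of size ≥ 2 (or has a self-loop).
The vertices on cycles are {B, D, E, F, G, H, J, K, L, M, N} — 11 in total.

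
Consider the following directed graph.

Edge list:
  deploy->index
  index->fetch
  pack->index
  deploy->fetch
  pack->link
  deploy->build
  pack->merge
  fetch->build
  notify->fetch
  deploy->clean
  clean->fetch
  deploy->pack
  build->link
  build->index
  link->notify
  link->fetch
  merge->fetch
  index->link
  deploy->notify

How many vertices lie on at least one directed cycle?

5

A vertex is on a directed cycle iff it belongs to a strongly connected component of size ≥ 2 (or has a self-loop).
The vertices on cycles are {link, build, fetch, index, notify} — 5 in total.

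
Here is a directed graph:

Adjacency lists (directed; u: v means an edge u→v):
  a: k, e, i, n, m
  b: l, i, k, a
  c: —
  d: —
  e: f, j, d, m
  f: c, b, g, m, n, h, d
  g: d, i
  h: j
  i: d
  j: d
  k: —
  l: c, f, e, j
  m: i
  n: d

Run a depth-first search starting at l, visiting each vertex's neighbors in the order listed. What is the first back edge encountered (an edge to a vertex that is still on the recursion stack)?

b->l

DFS from l (visiting each vertex's neighbors in the order listed); mark gray on enter, black on exit:
l gray
  c gray
  c black
  f gray
    f→c: c black — skip
    b gray
      b→l: l is gray → back edge
First back edge: b → l.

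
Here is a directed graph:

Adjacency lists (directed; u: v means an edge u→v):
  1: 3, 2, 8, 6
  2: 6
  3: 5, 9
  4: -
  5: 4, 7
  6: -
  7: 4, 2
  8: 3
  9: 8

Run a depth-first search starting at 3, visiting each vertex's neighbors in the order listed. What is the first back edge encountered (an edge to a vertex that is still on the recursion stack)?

DFS from 3 (visiting each vertex's neighbors in the order listed); mark gray on enter, black on exit:
3 gray
  5 gray
    4 gray
    4 black
    7 gray
      7→4: 4 black — skip
      2 gray
        6 gray
        6 black
      2 black
    7 black
  5 black
  9 gray
    8 gray
      8→3: 3 is gray → back edge
First back edge: 8 → 3.

8→3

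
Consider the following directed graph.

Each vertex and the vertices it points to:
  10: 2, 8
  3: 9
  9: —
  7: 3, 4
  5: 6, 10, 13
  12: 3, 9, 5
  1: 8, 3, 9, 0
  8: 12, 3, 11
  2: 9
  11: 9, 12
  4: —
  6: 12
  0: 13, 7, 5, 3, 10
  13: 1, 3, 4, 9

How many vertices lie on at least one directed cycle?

9

A vertex is on a directed cycle iff it belongs to a strongly connected component of size ≥ 2 (or has a self-loop).
The vertices on cycles are {0, 1, 5, 6, 8, 10, 11, 12, 13} — 9 in total.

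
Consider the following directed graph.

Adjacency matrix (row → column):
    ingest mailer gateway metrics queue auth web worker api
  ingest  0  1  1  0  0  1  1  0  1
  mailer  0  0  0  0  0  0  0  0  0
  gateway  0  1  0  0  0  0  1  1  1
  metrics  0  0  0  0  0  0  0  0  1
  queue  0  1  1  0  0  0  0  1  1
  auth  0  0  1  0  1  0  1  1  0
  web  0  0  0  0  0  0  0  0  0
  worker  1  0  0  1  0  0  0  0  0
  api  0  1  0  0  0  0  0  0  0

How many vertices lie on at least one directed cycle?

A vertex is on a directed cycle iff it belongs to a strongly connected component of size ≥ 2 (or has a self-loop).
The vertices on cycles are {auth, queue, ingest, worker, gateway} — 5 in total.

5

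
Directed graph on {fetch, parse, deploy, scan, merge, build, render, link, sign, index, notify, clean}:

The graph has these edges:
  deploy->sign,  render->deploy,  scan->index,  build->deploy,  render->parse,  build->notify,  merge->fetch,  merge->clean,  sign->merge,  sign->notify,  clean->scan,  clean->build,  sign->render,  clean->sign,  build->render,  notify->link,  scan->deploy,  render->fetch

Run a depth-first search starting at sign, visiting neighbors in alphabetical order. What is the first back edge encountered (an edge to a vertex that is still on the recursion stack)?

DFS from sign (visiting neighbors in alphabetical order); mark gray on enter, black on exit:
sign gray
  merge gray
    clean gray
      build gray
        deploy gray
          deploy→sign: sign is gray → back edge
First back edge: deploy → sign.

deploy->sign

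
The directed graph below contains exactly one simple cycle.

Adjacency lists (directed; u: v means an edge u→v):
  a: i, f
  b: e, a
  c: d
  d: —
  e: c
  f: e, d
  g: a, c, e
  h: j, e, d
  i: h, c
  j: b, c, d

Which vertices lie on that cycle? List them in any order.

a, b, h, i, j

DFS with gray/black marking from a:
a gray
  i gray
    h gray
      j gray
        b gray
          e gray
            c gray
              d gray
              d black
            c black
          e black
          b→a: a is gray → back edge
Back edge closes the cycle a → i → h → j → b → a; its vertices are {a, b, h, i, j}.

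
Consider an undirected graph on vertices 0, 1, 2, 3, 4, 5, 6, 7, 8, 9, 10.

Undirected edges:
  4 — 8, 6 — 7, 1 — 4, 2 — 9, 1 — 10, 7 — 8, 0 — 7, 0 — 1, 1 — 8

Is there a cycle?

DFS, tracking each vertex's parent; an edge to a visited non-parent vertex closes a cycle.
Start from 7:
visit 7 (parent –)
  visit 6 (parent 7)
    6–7: parent, skip
  visit 8 (parent 7)
    8–7: parent, skip
    visit 1 (parent 8)
      visit 0 (parent 1)
        0–7: 7 visited and ≠ parent → cycle
Cycle: 7 – 8 – 1 – 0 – 7.

Yes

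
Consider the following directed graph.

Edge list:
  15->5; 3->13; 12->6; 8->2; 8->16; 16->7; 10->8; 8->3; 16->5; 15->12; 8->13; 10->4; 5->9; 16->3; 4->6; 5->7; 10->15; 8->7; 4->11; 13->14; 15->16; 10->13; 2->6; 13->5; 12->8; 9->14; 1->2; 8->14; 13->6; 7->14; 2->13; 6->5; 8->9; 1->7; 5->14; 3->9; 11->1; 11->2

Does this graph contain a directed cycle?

DFS with white/gray/black marking, starting from 8:
8 gray
  3 gray
    13 gray
      6 gray
        5 gray
          9 gray
            14 gray
            14 black
          9 black
          5→14: 14 black — skip
          7 gray
            7→14: 14 black — skip
          7 black
        5 black
      6 black
      13→14: 14 black — skip
      13→5: 5 black — skip
    13 black
    3→9: 9 black — skip
  3 black
  8→7: 7 black — skip
  8→13: 13 black — skip
  2 gray
    2→13: 13 black — skip
    2→6: 6 black — skip
  2 black
  16 gray
    16→5: 5 black — skip
    16→3: 3 black — skip
    16→7: 7 black — skip
  16 black
  8→9: 9 black — skip
  8→14: 14 black — skip
8 black
1 gray
  1→2: 2 black — skip
  1→7: 7 black — skip
1 black
4 gray
  11 gray
    11→1: 1 black — skip
    11→2: 2 black — skip
  11 black
  4→6: 6 black — skip
4 black
10 gray
  10→13: 13 black — skip
  15 gray
    12 gray
      12→8: 8 black — skip
      12→6: 6 black — skip
    12 black
    15→16: 16 black — skip
    15→5: 5 black — skip
  15 black
  10→4: 4 black — skip
  10→8: 8 black — skip
10 black
Every edge goes to a white or black vertex — no back edge, so the graph is acyclic.

No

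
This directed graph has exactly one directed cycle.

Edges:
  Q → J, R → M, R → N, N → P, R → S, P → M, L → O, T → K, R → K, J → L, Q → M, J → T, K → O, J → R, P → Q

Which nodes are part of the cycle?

DFS with gray/black marking from J:
J gray
  T gray
    K gray
      O gray
      O black
    K black
  T black
  L gray
    L→O: O black — skip
  L black
  R gray
    M gray
    M black
    N gray
      P gray
        P→M: M black — skip
        Q gray
          Q→J: J is gray → back edge
Back edge closes the cycle J → R → N → P → Q → J; its vertices are {J, N, P, Q, R}.

J, N, P, Q, R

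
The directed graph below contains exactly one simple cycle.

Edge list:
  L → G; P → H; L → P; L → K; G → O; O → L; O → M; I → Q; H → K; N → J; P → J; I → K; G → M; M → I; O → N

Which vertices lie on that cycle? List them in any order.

DFS with gray/black marking from L:
L gray
  P gray
    H gray
      K gray
      K black
    H black
    J gray
    J black
  P black
  L→K: K black — skip
  G gray
    O gray
      N gray
        N→J: J black — skip
      N black
      M gray
        I gray
          Q gray
          Q black
          I→K: K black — skip
        I black
      M black
      O→L: L is gray → back edge
Back edge closes the cycle L → G → O → L; its vertices are {G, L, O}.

G, L, O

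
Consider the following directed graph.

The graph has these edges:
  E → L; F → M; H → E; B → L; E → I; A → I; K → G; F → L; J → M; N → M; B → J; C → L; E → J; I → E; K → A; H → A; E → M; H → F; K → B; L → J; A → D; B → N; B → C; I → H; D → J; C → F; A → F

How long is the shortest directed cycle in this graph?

2

For each vertex v, BFS finds the shortest path from v back to v.
The shortest such closed walk is I → E → I, length 2.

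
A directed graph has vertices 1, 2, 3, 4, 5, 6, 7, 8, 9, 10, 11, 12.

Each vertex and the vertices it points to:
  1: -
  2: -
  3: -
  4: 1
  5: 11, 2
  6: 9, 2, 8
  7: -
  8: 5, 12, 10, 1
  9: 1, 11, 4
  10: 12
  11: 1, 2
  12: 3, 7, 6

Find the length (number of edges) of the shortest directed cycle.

3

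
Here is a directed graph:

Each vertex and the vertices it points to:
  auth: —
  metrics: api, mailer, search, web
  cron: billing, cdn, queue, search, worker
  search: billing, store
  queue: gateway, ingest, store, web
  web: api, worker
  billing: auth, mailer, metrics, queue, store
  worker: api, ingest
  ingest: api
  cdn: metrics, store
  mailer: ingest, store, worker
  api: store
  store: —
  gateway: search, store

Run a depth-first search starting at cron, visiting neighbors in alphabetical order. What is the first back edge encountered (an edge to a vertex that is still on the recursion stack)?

search→billing

DFS from cron (visiting neighbors in alphabetical order); mark gray on enter, black on exit:
cron gray
  billing gray
    auth gray
    auth black
    mailer gray
      ingest gray
        api gray
          store gray
          store black
        api black
      ingest black
      mailer→store: store black — skip
      worker gray
        worker→api: api black — skip
        worker→ingest: ingest black — skip
      worker black
    mailer black
    metrics gray
      metrics→api: api black — skip
      metrics→mailer: mailer black — skip
      search gray
        search→billing: billing is gray → back edge
First back edge: search → billing.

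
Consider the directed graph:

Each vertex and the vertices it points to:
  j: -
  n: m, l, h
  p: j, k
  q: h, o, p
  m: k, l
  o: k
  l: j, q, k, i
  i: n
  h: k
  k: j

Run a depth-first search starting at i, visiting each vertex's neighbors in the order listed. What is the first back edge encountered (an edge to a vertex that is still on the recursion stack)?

l->i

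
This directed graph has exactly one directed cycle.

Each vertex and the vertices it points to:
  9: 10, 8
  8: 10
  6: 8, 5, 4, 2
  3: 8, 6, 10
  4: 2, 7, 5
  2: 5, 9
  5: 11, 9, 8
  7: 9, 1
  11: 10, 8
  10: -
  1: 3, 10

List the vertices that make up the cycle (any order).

DFS with gray/black marking from 6:
6 gray
  8 gray
    10 gray
    10 black
  8 black
  5 gray
    11 gray
      11→10: 10 black — skip
      11→8: 8 black — skip
    11 black
    9 gray
      9→10: 10 black — skip
      9→8: 8 black — skip
    9 black
    5→8: 8 black — skip
  5 black
  4 gray
    2 gray
      2→5: 5 black — skip
      2→9: 9 black — skip
    2 black
    7 gray
      7→9: 9 black — skip
      1 gray
        3 gray
          3→8: 8 black — skip
          3→6: 6 is gray → back edge
Back edge closes the cycle 6 → 4 → 7 → 1 → 3 → 6; its vertices are {1, 3, 4, 6, 7}.

1, 3, 4, 6, 7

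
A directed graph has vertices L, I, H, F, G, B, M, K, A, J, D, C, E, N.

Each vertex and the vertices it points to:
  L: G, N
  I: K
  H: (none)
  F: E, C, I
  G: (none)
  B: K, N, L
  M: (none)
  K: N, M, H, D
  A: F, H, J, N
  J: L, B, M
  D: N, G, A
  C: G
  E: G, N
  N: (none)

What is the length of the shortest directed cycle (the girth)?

5

For each vertex v, BFS finds the shortest path from v back to v.
The shortest such closed walk is A → F → I → K → D → A, length 5.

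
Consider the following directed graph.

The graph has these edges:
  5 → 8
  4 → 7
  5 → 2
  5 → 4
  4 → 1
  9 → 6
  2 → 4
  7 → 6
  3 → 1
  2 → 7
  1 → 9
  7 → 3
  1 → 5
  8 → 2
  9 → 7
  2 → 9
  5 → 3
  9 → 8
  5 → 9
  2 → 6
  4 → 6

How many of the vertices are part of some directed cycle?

8

A vertex is on a directed cycle iff it belongs to a strongly connected component of size ≥ 2 (or has a self-loop).
The vertices on cycles are {1, 2, 3, 4, 5, 7, 8, 9} — 8 in total.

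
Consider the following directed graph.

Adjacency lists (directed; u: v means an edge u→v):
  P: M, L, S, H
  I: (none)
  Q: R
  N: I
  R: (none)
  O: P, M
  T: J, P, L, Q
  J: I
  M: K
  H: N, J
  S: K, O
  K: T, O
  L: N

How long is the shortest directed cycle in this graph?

3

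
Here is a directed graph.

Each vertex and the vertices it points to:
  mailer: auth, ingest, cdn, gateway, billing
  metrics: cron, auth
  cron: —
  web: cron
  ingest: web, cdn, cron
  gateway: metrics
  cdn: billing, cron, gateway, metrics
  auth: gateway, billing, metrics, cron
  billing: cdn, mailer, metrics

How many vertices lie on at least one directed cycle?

7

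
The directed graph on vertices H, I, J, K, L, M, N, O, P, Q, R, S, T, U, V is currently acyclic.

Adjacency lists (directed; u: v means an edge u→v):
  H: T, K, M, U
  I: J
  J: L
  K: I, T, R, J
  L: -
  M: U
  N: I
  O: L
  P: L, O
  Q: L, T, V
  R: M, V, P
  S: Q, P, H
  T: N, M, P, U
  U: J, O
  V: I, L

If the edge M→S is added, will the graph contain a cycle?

Adding M→S creates a cycle iff S can already reach M.
Path from S: S → H → M.
So S → … → M → S is a cycle.

Yes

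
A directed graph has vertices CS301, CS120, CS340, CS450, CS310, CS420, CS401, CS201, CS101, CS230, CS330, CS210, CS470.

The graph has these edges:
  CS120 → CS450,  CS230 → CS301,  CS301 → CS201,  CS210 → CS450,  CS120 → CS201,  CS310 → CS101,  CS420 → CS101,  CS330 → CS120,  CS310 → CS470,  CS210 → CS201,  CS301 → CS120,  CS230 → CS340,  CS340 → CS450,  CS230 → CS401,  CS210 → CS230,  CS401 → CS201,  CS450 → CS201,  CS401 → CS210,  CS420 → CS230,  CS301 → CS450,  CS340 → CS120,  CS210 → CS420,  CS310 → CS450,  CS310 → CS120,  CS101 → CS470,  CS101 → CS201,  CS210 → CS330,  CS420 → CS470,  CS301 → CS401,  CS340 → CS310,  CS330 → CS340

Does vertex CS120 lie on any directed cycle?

CS120 lies on a cycle iff there is a path from CS120 back to itself.
Exploring from CS120, it never reaches itself; equivalently, its strongly connected component is a singleton.

No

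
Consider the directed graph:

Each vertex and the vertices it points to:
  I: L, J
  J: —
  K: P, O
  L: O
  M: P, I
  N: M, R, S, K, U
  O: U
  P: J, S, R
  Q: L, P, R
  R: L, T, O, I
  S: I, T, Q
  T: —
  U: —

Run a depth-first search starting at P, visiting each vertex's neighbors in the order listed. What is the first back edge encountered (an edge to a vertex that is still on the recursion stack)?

DFS from P (visiting each vertex's neighbors in the order listed); mark gray on enter, black on exit:
P gray
  J gray
  J black
  S gray
    I gray
      L gray
        O gray
          U gray
          U black
        O black
      L black
      I→J: J black — skip
    I black
    T gray
    T black
    Q gray
      Q→L: L black — skip
      Q→P: P is gray → back edge
First back edge: Q → P.

Q->P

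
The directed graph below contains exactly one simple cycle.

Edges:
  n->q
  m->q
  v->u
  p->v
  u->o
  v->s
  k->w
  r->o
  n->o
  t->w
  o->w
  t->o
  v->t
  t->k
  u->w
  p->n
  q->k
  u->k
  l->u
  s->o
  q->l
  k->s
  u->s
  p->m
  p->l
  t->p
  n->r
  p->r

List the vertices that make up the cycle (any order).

p, t, v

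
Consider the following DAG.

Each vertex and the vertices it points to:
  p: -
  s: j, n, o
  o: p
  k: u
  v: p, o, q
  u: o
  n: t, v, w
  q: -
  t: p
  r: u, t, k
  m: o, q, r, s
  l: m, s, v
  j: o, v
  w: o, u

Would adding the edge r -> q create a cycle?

Adding r→q creates a cycle iff q can already reach r.
Explore from q: no path reaches r. The graph stays acyclic.

No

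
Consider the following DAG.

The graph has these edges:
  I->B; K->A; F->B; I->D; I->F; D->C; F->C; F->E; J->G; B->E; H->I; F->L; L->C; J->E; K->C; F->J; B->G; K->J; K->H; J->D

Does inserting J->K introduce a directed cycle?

Yes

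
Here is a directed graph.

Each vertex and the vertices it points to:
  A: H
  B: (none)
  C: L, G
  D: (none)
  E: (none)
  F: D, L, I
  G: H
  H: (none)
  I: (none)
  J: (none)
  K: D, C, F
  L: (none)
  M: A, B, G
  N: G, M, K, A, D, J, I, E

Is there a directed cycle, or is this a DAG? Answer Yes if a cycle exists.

No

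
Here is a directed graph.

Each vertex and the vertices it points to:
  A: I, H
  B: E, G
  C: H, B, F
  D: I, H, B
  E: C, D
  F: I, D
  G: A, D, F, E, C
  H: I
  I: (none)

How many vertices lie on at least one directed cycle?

A vertex is on a directed cycle iff it belongs to a strongly connected component of size ≥ 2 (or has a self-loop).
The vertices on cycles are {B, C, D, E, F, G} — 6 in total.

6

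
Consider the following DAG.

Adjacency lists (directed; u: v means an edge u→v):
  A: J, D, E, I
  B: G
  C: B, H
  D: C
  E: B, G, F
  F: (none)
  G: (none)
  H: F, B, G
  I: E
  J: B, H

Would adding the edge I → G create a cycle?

No

Adding I→G creates a cycle iff G can already reach I.
Explore from G: no path reaches I. The graph stays acyclic.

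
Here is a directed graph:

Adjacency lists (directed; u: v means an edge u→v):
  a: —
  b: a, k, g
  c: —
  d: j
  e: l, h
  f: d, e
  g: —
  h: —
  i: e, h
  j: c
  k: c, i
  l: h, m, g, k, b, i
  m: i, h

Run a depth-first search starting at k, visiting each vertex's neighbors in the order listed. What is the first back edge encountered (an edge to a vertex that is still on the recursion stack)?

m→i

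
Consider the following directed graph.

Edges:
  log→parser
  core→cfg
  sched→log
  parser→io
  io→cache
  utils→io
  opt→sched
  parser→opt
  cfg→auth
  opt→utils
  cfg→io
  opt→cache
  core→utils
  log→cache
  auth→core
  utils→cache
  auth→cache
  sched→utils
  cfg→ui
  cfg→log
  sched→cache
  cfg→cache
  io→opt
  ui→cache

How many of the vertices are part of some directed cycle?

A vertex is on a directed cycle iff it belongs to a strongly connected component of size ≥ 2 (or has a self-loop).
The vertices on cycles are {io, cfg, log, opt, auth, core, sched, utils, parser} — 9 in total.

9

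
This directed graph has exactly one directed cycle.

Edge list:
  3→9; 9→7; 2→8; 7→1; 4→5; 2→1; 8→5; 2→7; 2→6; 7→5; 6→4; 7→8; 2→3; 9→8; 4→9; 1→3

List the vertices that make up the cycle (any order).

1, 3, 7, 9

DFS with gray/black marking from 1:
1 gray
  3 gray
    9 gray
      7 gray
        5 gray
        5 black
        7→1: 1 is gray → back edge
Back edge closes the cycle 1 → 3 → 9 → 7 → 1; its vertices are {1, 3, 7, 9}.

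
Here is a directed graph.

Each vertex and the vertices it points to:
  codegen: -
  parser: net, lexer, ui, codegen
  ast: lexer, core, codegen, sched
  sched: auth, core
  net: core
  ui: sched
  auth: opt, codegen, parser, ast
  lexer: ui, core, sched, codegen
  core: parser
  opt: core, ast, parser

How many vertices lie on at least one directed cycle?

9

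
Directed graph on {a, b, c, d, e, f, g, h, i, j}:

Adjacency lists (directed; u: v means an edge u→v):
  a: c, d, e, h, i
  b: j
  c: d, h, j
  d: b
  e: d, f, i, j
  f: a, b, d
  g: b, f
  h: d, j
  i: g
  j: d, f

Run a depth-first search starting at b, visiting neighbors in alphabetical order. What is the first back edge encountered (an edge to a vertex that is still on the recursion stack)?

d→b

DFS from b (visiting neighbors in alphabetical order); mark gray on enter, black on exit:
b gray
  j gray
    d gray
      d→b: b is gray → back edge
First back edge: d → b.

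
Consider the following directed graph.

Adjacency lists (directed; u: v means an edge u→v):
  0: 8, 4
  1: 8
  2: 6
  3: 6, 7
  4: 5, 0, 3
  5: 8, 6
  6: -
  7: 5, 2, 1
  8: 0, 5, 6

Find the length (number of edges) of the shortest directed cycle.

2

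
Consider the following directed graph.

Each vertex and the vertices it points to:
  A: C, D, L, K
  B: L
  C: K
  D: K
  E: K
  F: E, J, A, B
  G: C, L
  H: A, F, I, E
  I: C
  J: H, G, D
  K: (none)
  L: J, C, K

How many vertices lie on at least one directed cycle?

A vertex is on a directed cycle iff it belongs to a strongly connected component of size ≥ 2 (or has a self-loop).
The vertices on cycles are {A, B, F, G, H, J, L} — 7 in total.

7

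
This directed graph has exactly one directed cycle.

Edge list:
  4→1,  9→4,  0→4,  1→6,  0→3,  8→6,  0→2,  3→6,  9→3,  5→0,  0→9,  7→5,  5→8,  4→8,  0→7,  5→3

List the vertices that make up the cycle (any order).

DFS with gray/black marking from 7:
7 gray
  5 gray
    3 gray
      6 gray
      6 black
    3 black
    0 gray
      0→3: 3 black — skip
      0→7: 7 is gray → back edge
Back edge closes the cycle 7 → 5 → 0 → 7; its vertices are {0, 5, 7}.

0, 5, 7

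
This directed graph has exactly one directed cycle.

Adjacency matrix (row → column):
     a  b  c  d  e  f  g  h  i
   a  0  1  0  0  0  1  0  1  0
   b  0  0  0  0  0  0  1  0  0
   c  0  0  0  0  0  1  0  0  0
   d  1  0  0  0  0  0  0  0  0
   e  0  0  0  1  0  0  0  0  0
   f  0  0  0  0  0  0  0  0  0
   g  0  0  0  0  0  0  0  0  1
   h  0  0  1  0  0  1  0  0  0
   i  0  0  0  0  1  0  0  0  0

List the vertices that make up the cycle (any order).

a, b, d, e, g, i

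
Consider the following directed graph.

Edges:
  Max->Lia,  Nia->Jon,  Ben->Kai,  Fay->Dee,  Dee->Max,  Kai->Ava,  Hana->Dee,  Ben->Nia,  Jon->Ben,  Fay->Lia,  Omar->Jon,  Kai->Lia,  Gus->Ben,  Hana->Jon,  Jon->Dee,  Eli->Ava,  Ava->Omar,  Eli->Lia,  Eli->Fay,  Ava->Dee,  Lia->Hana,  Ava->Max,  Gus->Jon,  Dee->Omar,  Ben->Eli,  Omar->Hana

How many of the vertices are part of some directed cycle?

12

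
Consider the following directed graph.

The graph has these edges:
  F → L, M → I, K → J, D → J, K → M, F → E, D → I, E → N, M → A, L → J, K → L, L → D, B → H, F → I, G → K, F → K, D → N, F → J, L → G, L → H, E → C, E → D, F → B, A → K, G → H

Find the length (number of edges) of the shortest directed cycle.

For each vertex v, BFS finds the shortest path from v back to v.
The shortest such closed walk is L → G → K → L, length 3.

3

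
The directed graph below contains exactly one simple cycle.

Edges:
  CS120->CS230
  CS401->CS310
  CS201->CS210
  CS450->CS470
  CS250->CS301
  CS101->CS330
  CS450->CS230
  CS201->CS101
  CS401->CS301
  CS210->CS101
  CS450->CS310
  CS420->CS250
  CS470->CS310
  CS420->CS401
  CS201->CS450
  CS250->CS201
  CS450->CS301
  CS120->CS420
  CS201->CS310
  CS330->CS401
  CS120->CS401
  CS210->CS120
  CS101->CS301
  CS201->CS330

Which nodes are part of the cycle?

DFS with gray/black marking from CS201:
CS201 gray
  CS101 gray
    CS330 gray
      CS401 gray
        CS301 gray
        CS301 black
        CS310 gray
        CS310 black
      CS401 black
    CS330 black
    CS101→CS301: CS301 black — skip
  CS101 black
  CS201→CS310: CS310 black — skip
  CS450 gray
    CS470 gray
      CS470→CS310: CS310 black — skip
    CS470 black
    CS450→CS310: CS310 black — skip
    CS450→CS301: CS301 black — skip
    CS230 gray
    CS230 black
  CS450 black
  CS201→CS330: CS330 black — skip
  CS210 gray
    CS210→CS101: CS101 black — skip
    CS120 gray
      CS420 gray
        CS250 gray
          CS250→CS201: CS201 is gray → back edge
Back edge closes the cycle CS201 → CS210 → CS120 → CS420 → CS250 → CS201; its vertices are {CS120, CS201, CS210, CS250, CS420}.

CS120, CS201, CS210, CS250, CS420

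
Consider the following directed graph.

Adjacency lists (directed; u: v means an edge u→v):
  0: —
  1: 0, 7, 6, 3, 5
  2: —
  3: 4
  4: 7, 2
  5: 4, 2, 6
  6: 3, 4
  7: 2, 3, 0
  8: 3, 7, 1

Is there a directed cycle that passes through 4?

Yes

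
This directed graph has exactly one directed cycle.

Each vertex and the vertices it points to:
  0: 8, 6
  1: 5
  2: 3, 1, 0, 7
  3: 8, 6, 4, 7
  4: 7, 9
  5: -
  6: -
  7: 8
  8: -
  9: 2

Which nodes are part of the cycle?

DFS with gray/black marking from 2:
2 gray
  3 gray
    8 gray
    8 black
    6 gray
    6 black
    4 gray
      7 gray
        7→8: 8 black — skip
      7 black
      9 gray
        9→2: 2 is gray → back edge
Back edge closes the cycle 2 → 3 → 4 → 9 → 2; its vertices are {2, 3, 4, 9}.

2, 3, 4, 9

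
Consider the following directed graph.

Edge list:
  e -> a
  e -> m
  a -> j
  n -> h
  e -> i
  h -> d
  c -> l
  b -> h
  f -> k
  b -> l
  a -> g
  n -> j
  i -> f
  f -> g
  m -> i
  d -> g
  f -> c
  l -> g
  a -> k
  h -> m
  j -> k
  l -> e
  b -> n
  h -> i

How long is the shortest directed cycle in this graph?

5

For each vertex v, BFS finds the shortest path from v back to v.
The shortest such closed walk is l → e → i → f → c → l, length 5.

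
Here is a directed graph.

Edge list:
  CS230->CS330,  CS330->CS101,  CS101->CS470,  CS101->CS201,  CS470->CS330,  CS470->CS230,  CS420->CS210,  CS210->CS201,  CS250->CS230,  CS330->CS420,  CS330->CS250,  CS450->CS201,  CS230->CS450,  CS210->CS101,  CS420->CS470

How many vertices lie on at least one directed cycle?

A vertex is on a directed cycle iff it belongs to a strongly connected component of size ≥ 2 (or has a self-loop).
The vertices on cycles are {CS101, CS210, CS230, CS250, CS330, CS420, CS470} — 7 in total.

7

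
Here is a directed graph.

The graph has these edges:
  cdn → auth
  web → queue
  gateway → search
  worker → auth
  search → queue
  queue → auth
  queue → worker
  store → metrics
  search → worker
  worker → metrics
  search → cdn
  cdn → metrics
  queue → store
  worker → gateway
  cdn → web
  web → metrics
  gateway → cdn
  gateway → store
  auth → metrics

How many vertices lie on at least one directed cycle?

A vertex is on a directed cycle iff it belongs to a strongly connected component of size ≥ 2 (or has a self-loop).
The vertices on cycles are {cdn, web, queue, search, worker, gateway} — 6 in total.

6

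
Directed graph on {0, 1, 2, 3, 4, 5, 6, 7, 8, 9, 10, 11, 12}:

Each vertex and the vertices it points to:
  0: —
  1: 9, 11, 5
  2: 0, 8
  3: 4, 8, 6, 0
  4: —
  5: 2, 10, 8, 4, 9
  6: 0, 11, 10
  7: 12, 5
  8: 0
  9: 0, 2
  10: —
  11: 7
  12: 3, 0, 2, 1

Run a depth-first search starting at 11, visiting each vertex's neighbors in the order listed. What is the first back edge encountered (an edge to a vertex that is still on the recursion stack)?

DFS from 11 (visiting each vertex's neighbors in the order listed); mark gray on enter, black on exit:
11 gray
  7 gray
    12 gray
      3 gray
        4 gray
        4 black
        8 gray
          0 gray
          0 black
        8 black
        6 gray
          6→0: 0 black — skip
          6→11: 11 is gray → back edge
First back edge: 6 → 11.

6→11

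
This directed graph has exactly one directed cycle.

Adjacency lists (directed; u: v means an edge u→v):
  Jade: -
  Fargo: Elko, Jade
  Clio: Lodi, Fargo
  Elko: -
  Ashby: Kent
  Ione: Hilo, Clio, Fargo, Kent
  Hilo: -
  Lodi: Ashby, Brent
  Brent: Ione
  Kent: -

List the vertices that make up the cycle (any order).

DFS with gray/black marking from Ione:
Ione gray
  Hilo gray
  Hilo black
  Clio gray
    Lodi gray
      Ashby gray
        Kent gray
        Kent black
      Ashby black
      Brent gray
        Brent→Ione: Ione is gray → back edge
Back edge closes the cycle Ione → Clio → Lodi → Brent → Ione; its vertices are {Clio, Ione, Lodi, Brent}.

Clio, Ione, Lodi, Brent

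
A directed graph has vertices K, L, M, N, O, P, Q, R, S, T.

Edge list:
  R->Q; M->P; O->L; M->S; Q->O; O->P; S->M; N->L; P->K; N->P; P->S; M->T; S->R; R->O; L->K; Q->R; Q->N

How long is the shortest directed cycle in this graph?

For each vertex v, BFS finds the shortest path from v back to v.
The shortest such closed walk is S → M → S, length 2.

2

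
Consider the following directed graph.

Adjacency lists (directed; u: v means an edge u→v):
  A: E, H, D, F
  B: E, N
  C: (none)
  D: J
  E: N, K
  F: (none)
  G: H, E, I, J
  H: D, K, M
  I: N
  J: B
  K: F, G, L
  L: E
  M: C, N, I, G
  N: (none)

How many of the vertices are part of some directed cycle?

A vertex is on a directed cycle iff it belongs to a strongly connected component of size ≥ 2 (or has a self-loop).
The vertices on cycles are {B, D, E, G, H, J, K, L, M} — 9 in total.

9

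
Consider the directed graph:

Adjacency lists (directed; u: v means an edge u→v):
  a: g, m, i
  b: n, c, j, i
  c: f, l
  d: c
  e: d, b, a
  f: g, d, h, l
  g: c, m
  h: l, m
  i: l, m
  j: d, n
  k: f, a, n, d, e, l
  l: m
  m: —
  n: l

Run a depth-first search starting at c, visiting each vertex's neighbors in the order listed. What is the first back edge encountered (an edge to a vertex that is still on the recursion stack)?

g→c

DFS from c (visiting each vertex's neighbors in the order listed); mark gray on enter, black on exit:
c gray
  f gray
    g gray
      g→c: c is gray → back edge
First back edge: g → c.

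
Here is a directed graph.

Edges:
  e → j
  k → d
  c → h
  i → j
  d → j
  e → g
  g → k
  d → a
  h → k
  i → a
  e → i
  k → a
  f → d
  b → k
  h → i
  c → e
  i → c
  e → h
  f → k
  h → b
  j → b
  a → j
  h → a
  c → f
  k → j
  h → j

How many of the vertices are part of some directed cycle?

A vertex is on a directed cycle iff it belongs to a strongly connected component of size ≥ 2 (or has a self-loop).
The vertices on cycles are {a, b, c, d, e, h, i, j, k} — 9 in total.

9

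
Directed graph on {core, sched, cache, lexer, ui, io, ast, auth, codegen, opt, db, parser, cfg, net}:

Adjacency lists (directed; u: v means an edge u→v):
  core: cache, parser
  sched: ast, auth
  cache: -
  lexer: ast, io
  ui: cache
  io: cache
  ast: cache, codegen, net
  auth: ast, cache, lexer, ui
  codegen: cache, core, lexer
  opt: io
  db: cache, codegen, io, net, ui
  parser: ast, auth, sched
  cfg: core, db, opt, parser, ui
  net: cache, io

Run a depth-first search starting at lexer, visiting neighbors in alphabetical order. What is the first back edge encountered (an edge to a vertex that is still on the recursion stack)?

parser->ast

DFS from lexer (visiting neighbors in alphabetical order); mark gray on enter, black on exit:
lexer gray
  ast gray
    cache gray
    cache black
    codegen gray
      codegen→cache: cache black — skip
      core gray
        core→cache: cache black — skip
        parser gray
          parser→ast: ast is gray → back edge
First back edge: parser → ast.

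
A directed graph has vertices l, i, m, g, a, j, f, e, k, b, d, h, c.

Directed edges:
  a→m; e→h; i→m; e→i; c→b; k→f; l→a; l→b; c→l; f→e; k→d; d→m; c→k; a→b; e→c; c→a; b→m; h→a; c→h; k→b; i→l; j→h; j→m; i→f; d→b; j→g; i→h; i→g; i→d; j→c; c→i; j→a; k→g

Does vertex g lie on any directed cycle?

g lies on a cycle iff there is a path from g back to itself.
Exploring from g, it never reaches itself; equivalently, its strongly connected component is a singleton.

No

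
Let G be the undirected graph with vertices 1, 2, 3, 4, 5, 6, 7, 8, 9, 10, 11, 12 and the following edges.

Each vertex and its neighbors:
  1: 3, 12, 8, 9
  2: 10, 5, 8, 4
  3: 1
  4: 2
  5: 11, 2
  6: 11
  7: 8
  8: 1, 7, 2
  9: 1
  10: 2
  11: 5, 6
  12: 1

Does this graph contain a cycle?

No

DFS, tracking each vertex's parent; an edge to a visited non-parent vertex closes a cycle.
Start from 5:
visit 5 (parent –)
  visit 11 (parent 5)
    11–5: parent, skip
    visit 6 (parent 11)
      6–11: parent, skip
  visit 2 (parent 5)
    visit 10 (parent 2)
      10–2: parent, skip
    2–5: parent, skip
    visit 8 (parent 2)
      visit 1 (parent 8)
        visit 3 (parent 1)
          3–1: parent, skip
        visit 12 (parent 1)
          12–1: parent, skip
        1–8: parent, skip
        visit 9 (parent 1)
          9–1: parent, skip
      visit 7 (parent 8)
        7–8: parent, skip
      8–2: parent, skip
    visit 4 (parent 2)
      4–2: parent, skip
No non-parent visited neighbor found — the graph is a forest.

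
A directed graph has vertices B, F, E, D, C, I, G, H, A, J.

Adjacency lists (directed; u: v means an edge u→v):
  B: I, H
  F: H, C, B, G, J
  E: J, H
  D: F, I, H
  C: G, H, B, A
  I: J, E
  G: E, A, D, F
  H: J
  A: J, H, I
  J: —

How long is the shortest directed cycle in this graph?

For each vertex v, BFS finds the shortest path from v back to v.
The shortest such closed walk is F → G → F, length 2.

2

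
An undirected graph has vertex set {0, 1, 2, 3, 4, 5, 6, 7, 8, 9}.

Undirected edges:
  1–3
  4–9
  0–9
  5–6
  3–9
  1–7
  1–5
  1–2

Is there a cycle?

DFS, tracking each vertex's parent; an edge to a visited non-parent vertex closes a cycle.
Start from 0:
visit 0 (parent –)
  visit 9 (parent 0)
    9–0: parent, skip
    visit 4 (parent 9)
      4–9: parent, skip
    visit 3 (parent 9)
      3–9: parent, skip
      visit 1 (parent 3)
        visit 7 (parent 1)
          7–1: parent, skip
        visit 5 (parent 1)
          visit 6 (parent 5)
            6–5: parent, skip
          5–1: parent, skip
        visit 2 (parent 1)
          2–1: parent, skip
        1–3: parent, skip
visit 8 (parent –)
No non-parent visited neighbor found — the graph is a forest.

No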